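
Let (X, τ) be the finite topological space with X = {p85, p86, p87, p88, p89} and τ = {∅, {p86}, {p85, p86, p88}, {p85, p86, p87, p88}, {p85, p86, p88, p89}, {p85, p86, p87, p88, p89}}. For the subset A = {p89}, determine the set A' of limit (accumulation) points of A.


A' = ∅

For each x ∈ X, list the open sets U ∈ τ with x ∈ U, then check whether U ∩ (A ∖ {x}) ≠ ∅ for every such U.
  x = p85: open {p85, p86, p88} ∋ x has {p85, p86, p88} ∩ (A ∖ {p85}) = ∅, so x is NOT a limit point.
  x = p86: open {p86} ∋ x has {p86} ∩ (A ∖ {p86}) = ∅, so x is NOT a limit point.
  x = p87: open {p85, p86, p87, p88} ∋ x has {p85, p86, p87, p88} ∩ (A ∖ {p87}) = ∅, so x is NOT a limit point.
  x = p88: open {p85, p86, p88} ∋ x has {p85, p86, p88} ∩ (A ∖ {p88}) = ∅, so x is NOT a limit point.
  x = p89: open {p85, p86, p88, p89} ∋ x has {p85, p86, p88, p89} ∩ (A ∖ {p89}) = ∅, so x is NOT a limit point.
Collecting: A' = ∅.


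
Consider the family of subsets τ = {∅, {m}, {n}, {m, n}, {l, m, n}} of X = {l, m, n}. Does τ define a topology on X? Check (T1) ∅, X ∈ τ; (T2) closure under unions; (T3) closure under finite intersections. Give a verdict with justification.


τ IS a topology on X.

Axiom (T1): ∅ ∈ τ? Yes; X ∈ τ? Yes.
Axiom (T2/T3): check pairwise unions and intersections of members of τ.
All pairwise intersections and unions checked — each lies in τ. Therefore τ satisfies (T1), (T2), (T3): it IS a topology on X.


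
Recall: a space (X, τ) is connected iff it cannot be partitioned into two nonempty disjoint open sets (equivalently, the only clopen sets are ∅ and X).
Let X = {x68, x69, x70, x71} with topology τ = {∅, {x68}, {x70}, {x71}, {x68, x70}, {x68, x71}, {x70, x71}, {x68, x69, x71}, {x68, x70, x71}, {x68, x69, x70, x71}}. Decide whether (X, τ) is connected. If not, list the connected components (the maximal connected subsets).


(X, τ) is disconnected; components = [{x70}, {x68, x69, x71}].

Find clopen sets (U ∈ τ with X ∖ U ∈ τ):
  U = ∅, X ∖ U = {x68, x69, x70, x71} — both open, so U is clopen.
  U = {x70}, X ∖ U = {x68, x69, x71} — both open, so U is clopen.
  U = {x68, x69, x71}, X ∖ U = {x70} — both open, so U is clopen.
  U = {x68, x69, x70, x71}, X ∖ U = ∅ — both open, so U is clopen.
Nontrivial clopen(s) exist: e.g. {x70}. So (X, τ) is disconnected.
Compute connected components by grouping points that agree on all clopens:
  component: {x70}
  component: {x68, x69, x71}


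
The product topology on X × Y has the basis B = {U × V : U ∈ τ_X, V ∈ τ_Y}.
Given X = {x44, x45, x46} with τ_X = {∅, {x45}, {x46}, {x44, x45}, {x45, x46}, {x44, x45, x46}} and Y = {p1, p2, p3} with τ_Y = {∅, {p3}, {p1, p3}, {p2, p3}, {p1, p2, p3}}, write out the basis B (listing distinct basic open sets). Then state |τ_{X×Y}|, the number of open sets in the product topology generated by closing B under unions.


Basis B = {∅ × ∅, {x45} × {p3}, {x46} × {p3}, {x44, x45} × {p3}, {x45} × {p1, p3}, {x45} × {p2, p3}, {x45, x46} × {p3}, {x46} × {p1, p3}, {x46} × {p2, p3}, {x44, x45, x46} × {p3}, {x45} × {p1, p2, p3}, {x46} × {p1, p2, p3}, {x44, x45} × {p1, p3}, {x44, x45} × {p2, p3}, {x45, x46} × {p1, p3}, {x45, x46} × {p2, p3}, {x44, x45} × {p1, p2, p3}, {x44, x45, x46} × {p1, p3}, {x44, x45, x46} × {p2, p3}, {x45, x46} × {p1, p2, p3}, {x44, x45, x46} × {p1, p2, p3}}; |τ_{X×Y}| = 70.

Enumerate products U × V with U ∈ τ_X, V ∈ τ_Y (deduplicated):
  ∅ × ∅ = {} (∅)
  {x45} × {p3} = {(x45,p3)}
  {x46} × {p3} = {(x46,p3)}
  {x44, x45} × {p3} = {(x44,p3), (x45,p3)}
  {x45} × {p1, p3} = {(x45,p1), (x45,p3)}
  {x45} × {p2, p3} = {(x45,p2), (x45,p3)}
  {x45, x46} × {p3} = {(x45,p3), (x46,p3)}
  {x46} × {p1, p3} = {(x46,p1), (x46,p3)}
  {x46} × {p2, p3} = {(x46,p2), (x46,p3)}
  {x44, x45, x46} × {p3} = {(x44,p3), (x45,p3), (x46,p3)}
  {x45} × {p1, p2, p3} = {(x45,p1), (x45,p2), (x45,p3)}
  {x46} × {p1, p2, p3} = {(x46,p1), (x46,p2), (x46,p3)}
  {x44, x45} × {p1, p3} = {(x44,p1), (x44,p3), (x45,p1), (x45,p3)}
  {x44, x45} × {p2, p3} = {(x44,p2), (x44,p3), (x45,p2), (x45,p3)}
  {x45, x46} × {p1, p3} = {(x45,p1), (x45,p3), (x46,p1), (x46,p3)}
  {x45, x46} × {p2, p3} = {(x45,p2), (x45,p3), (x46,p2), (x46,p3)}
  {x44, x45} × {p1, p2, p3} = {(x44,p1), (x44,p2), (x44,p3), (x45,p1), (x45,p2), (x45,p3)}
  {x44, x45, x46} × {p1, p3} = {(x44,p1), (x44,p3), (x45,p1), (x45,p3), (x46,p1), (x46,p3)}
  {x44, x45, x46} × {p2, p3} = {(x44,p2), (x44,p3), (x45,p2), (x45,p3), (x46,p2), (x46,p3)}
  {x45, x46} × {p1, p2, p3} = {(x45,p1), (x45,p2), (x45,p3), (x46,p1), (x46,p2), (x46,p3)}
  {x44, x45, x46} × {p1, p2, p3} = {(x44,p1), (x44,p2), (x44,p3), (x45,p1), (x45,p2), (x45,p3), (x46,p1), (x46,p2), (x46,p3)}
These 21 distinct sets form the basis B.
Close under arbitrary unions to get τ_{X×Y}; counting gives |τ_{X×Y}| = 70.


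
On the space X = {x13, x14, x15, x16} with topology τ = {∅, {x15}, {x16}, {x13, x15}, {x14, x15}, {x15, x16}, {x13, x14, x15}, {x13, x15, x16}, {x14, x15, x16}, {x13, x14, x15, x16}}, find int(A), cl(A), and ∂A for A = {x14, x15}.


int(A) = {x14, x15}, cl(A) = {x13, x14, x15}, ∂A = {x13}.

Closed sets in (X, τ) are complements of opens:
  closed(X, τ) = {∅, {x13}, {x14}, {x16}, {x13, x14}, {x13, x16}, {x14, x16}, {x13, x14, x15}, {x13, x14, x16}, {x13, x14, x15, x16}}.
int(A) = ⋃ {U ∈ τ : U ⊆ A}. Opens contained in A: ∅, {x15}, {x14, x15}.
Taking the union of these: int(A) = {x14, x15}.
cl(A) = ⋂ {C closed : A ⊆ C}. Closed sets containing A: {x13, x14, x15}, {x13, x14, x15, x16}.
Intersecting these: cl(A) = {x13, x14, x15}.
∂A = cl(A) ∖ int(A) = {x13, x14, x15} ∖ {x14, x15} = {x13}.


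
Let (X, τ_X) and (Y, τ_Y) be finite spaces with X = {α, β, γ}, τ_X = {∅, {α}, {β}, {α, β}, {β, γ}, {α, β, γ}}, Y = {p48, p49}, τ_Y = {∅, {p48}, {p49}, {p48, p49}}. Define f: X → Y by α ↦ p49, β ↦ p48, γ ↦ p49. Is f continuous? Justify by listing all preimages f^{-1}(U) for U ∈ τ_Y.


f is NOT continuous.

Compute f^{-1}(U) for each U ∈ τ_Y:
  U = ∅: f^{-1}(U) = ∅ ∈ τ_X ✓.
  U = {p48}: f^{-1}(U) = {β} ∈ τ_X ✓.
  U = {p49}: f^{-1}(U) = {α, γ} ∉ τ_X ✗.
  U = {p48, p49}: f^{-1}(U) = {α, β, γ} ∈ τ_X ✓.
Found U = {p49} with f^{-1}(U) = {α, γ} not in τ_X. Therefore f is NOT continuous.


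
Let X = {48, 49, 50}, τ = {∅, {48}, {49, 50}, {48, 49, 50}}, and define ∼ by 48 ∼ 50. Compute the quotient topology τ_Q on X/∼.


X/∼ = {[48=50], [49]}; |τ_Q| = 2.

Equivalence classes: [48=50], [49].
Quotient map π: X → X/∼ sends 48 ↦ [48=50], 49 ↦ [49], 50 ↦ [48=50].
For each subset V ⊆ X/∼, compute π^{-1}(V) ⊆ X and check whether π^{-1}(V) ∈ τ. V is open in τ_Q iff π^{-1}(V) ∈ τ.
  V = {}: π^{-1}(V) = ∅ ∈ τ ✓.
  V = {[48=50]}: π^{-1}(V) = {48, 50} ∉ τ ✗.
  V = {[49]}: π^{-1}(V) = {49} ∉ τ ✗.
  V = {[48=50], [49]}: π^{-1}(V) = {48, 49, 50} ∈ τ ✓.
Open sets in the quotient: τ_Q = {{}, {[48=50], [49]}} (2 elements).


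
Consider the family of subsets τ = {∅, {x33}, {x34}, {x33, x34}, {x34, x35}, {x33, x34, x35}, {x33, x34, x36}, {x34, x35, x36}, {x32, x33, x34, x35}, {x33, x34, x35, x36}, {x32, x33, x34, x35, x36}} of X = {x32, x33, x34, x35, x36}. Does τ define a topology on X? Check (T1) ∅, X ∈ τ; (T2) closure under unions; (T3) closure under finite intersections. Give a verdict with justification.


τ is NOT a topology on X.

Axiom (T1): ∅ ∈ τ? Yes; X ∈ τ? Yes.
Axiom (T2/T3): check pairwise unions and intersections of members of τ.
Counterexample for (T3): {x33, x34, x36} ∩ {x34, x35, x36} = {x34, x36} ∉ τ. Therefore τ is NOT a topology.


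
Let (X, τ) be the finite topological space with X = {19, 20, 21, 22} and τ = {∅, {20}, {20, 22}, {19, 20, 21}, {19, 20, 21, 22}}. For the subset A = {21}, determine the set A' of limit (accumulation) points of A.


A' = {19}

For each x ∈ X, list the open sets U ∈ τ with x ∈ U, then check whether U ∩ (A ∖ {x}) ≠ ∅ for every such U.
  x = 19: opens ∋ x are {19, 20, 21}, {19, 20, 21, 22}; each meets A ∖ {19}, so x IS a limit point.
  x = 20: open {20} ∋ x has {20} ∩ (A ∖ {20}) = ∅, so x is NOT a limit point.
  x = 21: open {19, 20, 21} ∋ x has {19, 20, 21} ∩ (A ∖ {21}) = ∅, so x is NOT a limit point.
  x = 22: open {20, 22} ∋ x has {20, 22} ∩ (A ∖ {22}) = ∅, so x is NOT a limit point.
Collecting: A' = {19}.


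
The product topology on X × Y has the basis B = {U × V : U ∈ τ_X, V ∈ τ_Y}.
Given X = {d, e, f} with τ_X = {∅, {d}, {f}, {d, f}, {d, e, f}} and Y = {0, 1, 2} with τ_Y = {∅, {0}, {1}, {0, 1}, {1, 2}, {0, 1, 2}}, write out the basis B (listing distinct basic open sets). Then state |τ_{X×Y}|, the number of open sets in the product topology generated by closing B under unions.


Basis B = {∅ × ∅, {d} × {0}, {d} × {1}, {f} × {0}, {f} × {1}, {d} × {0, 1}, {d, f} × {0}, {d} × {1, 2}, {d, f} × {1}, {f} × {0, 1}, {f} × {1, 2}, {d} × {0, 1, 2}, {d, e, f} × {0}, {d, e, f} × {1}, {f} × {0, 1, 2}, {d, f} × {0, 1}, {d, f} × {1, 2}, {d, f} × {0, 1, 2}, {d, e, f} × {0, 1}, {d, e, f} × {1, 2}, {d, e, f} × {0, 1, 2}}; |τ_{X×Y}| = 70.

Enumerate products U × V with U ∈ τ_X, V ∈ τ_Y (deduplicated):
  ∅ × ∅ = {} (∅)
  {d} × {0} = {(d,0)}
  {d} × {1} = {(d,1)}
  {f} × {0} = {(f,0)}
  {f} × {1} = {(f,1)}
  {d} × {0, 1} = {(d,0), (d,1)}
  {d, f} × {0} = {(d,0), (f,0)}
  {d} × {1, 2} = {(d,1), (d,2)}
  {d, f} × {1} = {(d,1), (f,1)}
  {f} × {0, 1} = {(f,0), (f,1)}
  {f} × {1, 2} = {(f,1), (f,2)}
  {d} × {0, 1, 2} = {(d,0), (d,1), (d,2)}
  {d, e, f} × {0} = {(d,0), (e,0), (f,0)}
  {d, e, f} × {1} = {(d,1), (e,1), (f,1)}
  {f} × {0, 1, 2} = {(f,0), (f,1), (f,2)}
  {d, f} × {0, 1} = {(d,0), (d,1), (f,0), (f,1)}
  {d, f} × {1, 2} = {(d,1), (d,2), (f,1), (f,2)}
  {d, f} × {0, 1, 2} = {(d,0), (d,1), (d,2), (f,0), (f,1), (f,2)}
  {d, e, f} × {0, 1} = {(d,0), (d,1), (e,0), (e,1), (f,0), (f,1)}
  {d, e, f} × {1, 2} = {(d,1), (d,2), (e,1), (e,2), (f,1), (f,2)}
  {d, e, f} × {0, 1, 2} = {(d,0), (d,1), (d,2), (e,0), (e,1), (e,2), (f,0), (f,1), (f,2)}
These 21 distinct sets form the basis B.
Close under arbitrary unions to get τ_{X×Y}; counting gives |τ_{X×Y}| = 70.


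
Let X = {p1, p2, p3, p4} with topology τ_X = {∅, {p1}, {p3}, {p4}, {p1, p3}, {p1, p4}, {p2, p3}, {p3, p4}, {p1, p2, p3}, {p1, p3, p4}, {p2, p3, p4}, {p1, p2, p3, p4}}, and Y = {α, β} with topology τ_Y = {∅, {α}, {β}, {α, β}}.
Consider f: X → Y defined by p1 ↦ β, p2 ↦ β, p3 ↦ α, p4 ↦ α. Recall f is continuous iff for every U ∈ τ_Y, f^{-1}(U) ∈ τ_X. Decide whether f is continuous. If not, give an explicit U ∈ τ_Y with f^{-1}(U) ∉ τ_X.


f is NOT continuous.

Compute f^{-1}(U) for each U ∈ τ_Y:
  U = ∅: f^{-1}(U) = ∅ ∈ τ_X ✓.
  U = {α}: f^{-1}(U) = {p3, p4} ∈ τ_X ✓.
  U = {β}: f^{-1}(U) = {p1, p2} ∉ τ_X ✗.
  U = {α, β}: f^{-1}(U) = {p1, p2, p3, p4} ∈ τ_X ✓.
Found U = {β} with f^{-1}(U) = {p1, p2} not in τ_X. Therefore f is NOT continuous.


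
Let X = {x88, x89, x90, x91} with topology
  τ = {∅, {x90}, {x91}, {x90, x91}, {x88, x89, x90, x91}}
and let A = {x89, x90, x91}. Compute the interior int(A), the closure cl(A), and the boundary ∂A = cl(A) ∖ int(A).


int(A) = {x90, x91}, cl(A) = {x88, x89, x90, x91}, ∂A = {x88, x89}.

Closed sets in (X, τ) are complements of opens:
  closed(X, τ) = {∅, {x88, x89}, {x88, x89, x90}, {x88, x89, x91}, {x88, x89, x90, x91}}.
int(A) = ⋃ {U ∈ τ : U ⊆ A}. Opens contained in A: ∅, {x90}, {x91}, {x90, x91}.
Taking the union of these: int(A) = {x90, x91}.
cl(A) = ⋂ {C closed : A ⊆ C}. Closed sets containing A: {x88, x89, x90, x91}.
Intersecting these: cl(A) = {x88, x89, x90, x91}.
∂A = cl(A) ∖ int(A) = {x88, x89, x90, x91} ∖ {x90, x91} = {x88, x89}.


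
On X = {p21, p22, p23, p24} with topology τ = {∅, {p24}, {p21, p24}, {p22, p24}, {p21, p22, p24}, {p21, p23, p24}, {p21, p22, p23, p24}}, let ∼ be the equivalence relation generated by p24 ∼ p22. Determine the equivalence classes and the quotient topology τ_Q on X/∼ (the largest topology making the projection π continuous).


X/∼ = {[p21], [p22=p24], [p23]}; |τ_Q| = 4.

Equivalence classes: [p21], [p22=p24], [p23].
Quotient map π: X → X/∼ sends p21 ↦ [p21], p22 ↦ [p22=p24], p23 ↦ [p23], p24 ↦ [p22=p24].
For each subset V ⊆ X/∼, compute π^{-1}(V) ⊆ X and check whether π^{-1}(V) ∈ τ. V is open in τ_Q iff π^{-1}(V) ∈ τ.
  V = {}: π^{-1}(V) = ∅ ∈ τ ✓.
  V = {[p21]}: π^{-1}(V) = {p21} ∉ τ ✗.
  V = {[p22=p24]}: π^{-1}(V) = {p22, p24} ∈ τ ✓.
  V = {[p21], [p22=p24]}: π^{-1}(V) = {p21, p22, p24} ∈ τ ✓.
  V = {[p23]}: π^{-1}(V) = {p23} ∉ τ ✗.
  V = {[p21], [p23]}: π^{-1}(V) = {p21, p23} ∉ τ ✗.
  V = {[p22=p24], [p23]}: π^{-1}(V) = {p22, p23, p24} ∉ τ ✗.
  V = {[p21], [p22=p24], [p23]}: π^{-1}(V) = {p21, p22, p23, p24} ∈ τ ✓.
Open sets in the quotient: τ_Q = {{}, {[p22=p24]}, {[p21], [p22=p24]}, {[p21], [p22=p24], [p23]}} (4 elements).


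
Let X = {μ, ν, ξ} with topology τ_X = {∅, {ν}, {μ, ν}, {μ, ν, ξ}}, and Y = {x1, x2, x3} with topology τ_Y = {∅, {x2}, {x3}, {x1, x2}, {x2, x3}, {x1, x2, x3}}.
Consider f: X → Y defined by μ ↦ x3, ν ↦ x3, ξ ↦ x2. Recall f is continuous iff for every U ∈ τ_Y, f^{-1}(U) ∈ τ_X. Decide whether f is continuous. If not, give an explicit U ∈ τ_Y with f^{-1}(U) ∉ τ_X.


f is NOT continuous.

Compute f^{-1}(U) for each U ∈ τ_Y:
  U = ∅: f^{-1}(U) = ∅ ∈ τ_X ✓.
  U = {x2}: f^{-1}(U) = {ξ} ∉ τ_X ✗.
  U = {x3}: f^{-1}(U) = {μ, ν} ∈ τ_X ✓.
  U = {x1, x2}: f^{-1}(U) = {ξ} ∉ τ_X ✗.
  U = {x2, x3}: f^{-1}(U) = {μ, ν, ξ} ∈ τ_X ✓.
  U = {x1, x2, x3}: f^{-1}(U) = {μ, ν, ξ} ∈ τ_X ✓.
Found U = {x2} with f^{-1}(U) = {ξ} not in τ_X. Therefore f is NOT continuous.


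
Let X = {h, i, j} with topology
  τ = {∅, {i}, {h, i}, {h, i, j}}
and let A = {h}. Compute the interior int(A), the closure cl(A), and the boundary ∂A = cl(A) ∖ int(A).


int(A) = ∅, cl(A) = {h, j}, ∂A = {h, j}.

Closed sets in (X, τ) are complements of opens:
  closed(X, τ) = {∅, {j}, {h, j}, {h, i, j}}.
int(A) = ⋃ {U ∈ τ : U ⊆ A}. Opens contained in A: ∅.
Taking the union of these: int(A) = ∅.
cl(A) = ⋂ {C closed : A ⊆ C}. Closed sets containing A: {h, j}, {h, i, j}.
Intersecting these: cl(A) = {h, j}.
∂A = cl(A) ∖ int(A) = {h, j} ∖ ∅ = {h, j}.


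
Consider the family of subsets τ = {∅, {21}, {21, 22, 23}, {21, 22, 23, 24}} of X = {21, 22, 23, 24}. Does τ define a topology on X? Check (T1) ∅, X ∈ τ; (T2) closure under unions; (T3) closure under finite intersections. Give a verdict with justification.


τ IS a topology on X.

Axiom (T1): ∅ ∈ τ? Yes; X ∈ τ? Yes.
Axiom (T2/T3): check pairwise unions and intersections of members of τ.
All pairwise intersections and unions checked — each lies in τ. Therefore τ satisfies (T1), (T2), (T3): it IS a topology on X.


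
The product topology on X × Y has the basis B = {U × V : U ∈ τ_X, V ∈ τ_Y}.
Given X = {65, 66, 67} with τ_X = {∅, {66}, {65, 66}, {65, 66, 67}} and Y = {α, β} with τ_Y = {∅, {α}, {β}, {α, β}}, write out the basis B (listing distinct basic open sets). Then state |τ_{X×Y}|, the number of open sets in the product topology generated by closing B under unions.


Basis B = {∅ × ∅, {66} × {α}, {66} × {β}, {65, 66} × {α}, {65, 66} × {β}, {66} × {α, β}, {65, 66, 67} × {α}, {65, 66, 67} × {β}, {65, 66} × {α, β}, {65, 66, 67} × {α, β}}; |τ_{X×Y}| = 16.

Enumerate products U × V with U ∈ τ_X, V ∈ τ_Y (deduplicated):
  ∅ × ∅ = {} (∅)
  {66} × {α} = {(66,α)}
  {66} × {β} = {(66,β)}
  {65, 66} × {α} = {(65,α), (66,α)}
  {65, 66} × {β} = {(65,β), (66,β)}
  {66} × {α, β} = {(66,α), (66,β)}
  {65, 66, 67} × {α} = {(65,α), (66,α), (67,α)}
  {65, 66, 67} × {β} = {(65,β), (66,β), (67,β)}
  {65, 66} × {α, β} = {(65,α), (65,β), (66,α), (66,β)}
  {65, 66, 67} × {α, β} = {(65,α), (65,β), (66,α), (66,β), (67,α), (67,β)}
These 10 distinct sets form the basis B.
Close under arbitrary unions to get τ_{X×Y}; counting gives |τ_{X×Y}| = 16.


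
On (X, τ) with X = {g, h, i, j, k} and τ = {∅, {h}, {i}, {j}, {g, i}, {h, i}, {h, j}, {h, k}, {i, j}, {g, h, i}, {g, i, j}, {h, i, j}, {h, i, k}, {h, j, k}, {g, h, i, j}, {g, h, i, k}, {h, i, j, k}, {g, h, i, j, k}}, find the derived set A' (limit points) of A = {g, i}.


A' = {g}

For each x ∈ X, list the open sets U ∈ τ with x ∈ U, then check whether U ∩ (A ∖ {x}) ≠ ∅ for every such U.
  x = g: opens ∋ x are {g, i}, {g, h, i}, {g, i, j}, {g, h, i, j}, {g, h, i, k}, {g, h, i, j, k}; each meets A ∖ {g}, so x IS a limit point.
  x = h: open {h} ∋ x has {h} ∩ (A ∖ {h}) = ∅, so x is NOT a limit point.
  x = i: open {i} ∋ x has {i} ∩ (A ∖ {i}) = ∅, so x is NOT a limit point.
  x = j: open {j} ∋ x has {j} ∩ (A ∖ {j}) = ∅, so x is NOT a limit point.
  x = k: open {h, k} ∋ x has {h, k} ∩ (A ∖ {k}) = ∅, so x is NOT a limit point.
Collecting: A' = {g}.


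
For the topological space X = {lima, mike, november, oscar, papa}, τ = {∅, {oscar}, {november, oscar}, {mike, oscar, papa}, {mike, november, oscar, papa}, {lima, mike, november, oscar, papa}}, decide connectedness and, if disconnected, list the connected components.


(X, τ) is connected.

Find clopen sets (U ∈ τ with X ∖ U ∈ τ):
  U = ∅, X ∖ U = {lima, mike, november, oscar, papa} — both open, so U is clopen.
  U = {lima, mike, november, oscar, papa}, X ∖ U = ∅ — both open, so U is clopen.
Only trivial clopens (∅ and X) exist, so (X, τ) is connected.
Compute connected components by grouping points that agree on all clopens:
  component: {lima, mike, november, oscar, papa}


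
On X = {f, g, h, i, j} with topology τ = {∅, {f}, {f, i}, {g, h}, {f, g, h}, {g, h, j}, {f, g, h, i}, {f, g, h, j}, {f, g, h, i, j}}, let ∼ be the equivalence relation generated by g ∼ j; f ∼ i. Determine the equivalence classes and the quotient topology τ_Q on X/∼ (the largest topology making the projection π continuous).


X/∼ = {[f=i], [g=j], [h]}; |τ_Q| = 4.

Equivalence classes: [f=i], [g=j], [h].
Quotient map π: X → X/∼ sends f ↦ [f=i], g ↦ [g=j], h ↦ [h], i ↦ [f=i], j ↦ [g=j].
For each subset V ⊆ X/∼, compute π^{-1}(V) ⊆ X and check whether π^{-1}(V) ∈ τ. V is open in τ_Q iff π^{-1}(V) ∈ τ.
  V = {}: π^{-1}(V) = ∅ ∈ τ ✓.
  V = {[f=i]}: π^{-1}(V) = {f, i} ∈ τ ✓.
  V = {[g=j]}: π^{-1}(V) = {g, j} ∉ τ ✗.
  V = {[f=i], [g=j]}: π^{-1}(V) = {f, g, i, j} ∉ τ ✗.
  V = {[h]}: π^{-1}(V) = {h} ∉ τ ✗.
  V = {[f=i], [h]}: π^{-1}(V) = {f, h, i} ∉ τ ✗.
  V = {[g=j], [h]}: π^{-1}(V) = {g, h, j} ∈ τ ✓.
  V = {[f=i], [g=j], [h]}: π^{-1}(V) = {f, g, h, i, j} ∈ τ ✓.
Open sets in the quotient: τ_Q = {{}, {[f=i]}, {[g=j], [h]}, {[f=i], [g=j], [h]}} (4 elements).


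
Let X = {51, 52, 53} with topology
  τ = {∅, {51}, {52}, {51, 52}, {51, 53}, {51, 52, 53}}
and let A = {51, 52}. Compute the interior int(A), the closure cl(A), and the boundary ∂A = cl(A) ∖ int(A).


int(A) = {51, 52}, cl(A) = {51, 52, 53}, ∂A = {53}.

Closed sets in (X, τ) are complements of opens:
  closed(X, τ) = {∅, {52}, {53}, {51, 53}, {52, 53}, {51, 52, 53}}.
int(A) = ⋃ {U ∈ τ : U ⊆ A}. Opens contained in A: ∅, {51}, {52}, {51, 52}.
Taking the union of these: int(A) = {51, 52}.
cl(A) = ⋂ {C closed : A ⊆ C}. Closed sets containing A: {51, 52, 53}.
Intersecting these: cl(A) = {51, 52, 53}.
∂A = cl(A) ∖ int(A) = {51, 52, 53} ∖ {51, 52} = {53}.


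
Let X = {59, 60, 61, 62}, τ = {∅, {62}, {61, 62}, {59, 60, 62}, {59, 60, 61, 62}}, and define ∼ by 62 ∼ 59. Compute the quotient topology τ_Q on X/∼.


X/∼ = {[59=62], [60], [61]}; |τ_Q| = 3.

Equivalence classes: [59=62], [60], [61].
Quotient map π: X → X/∼ sends 59 ↦ [59=62], 60 ↦ [60], 61 ↦ [61], 62 ↦ [59=62].
For each subset V ⊆ X/∼, compute π^{-1}(V) ⊆ X and check whether π^{-1}(V) ∈ τ. V is open in τ_Q iff π^{-1}(V) ∈ τ.
  V = {}: π^{-1}(V) = ∅ ∈ τ ✓.
  V = {[59=62]}: π^{-1}(V) = {59, 62} ∉ τ ✗.
  V = {[60]}: π^{-1}(V) = {60} ∉ τ ✗.
  V = {[59=62], [60]}: π^{-1}(V) = {59, 60, 62} ∈ τ ✓.
  V = {[61]}: π^{-1}(V) = {61} ∉ τ ✗.
  V = {[59=62], [61]}: π^{-1}(V) = {59, 61, 62} ∉ τ ✗.
  V = {[60], [61]}: π^{-1}(V) = {60, 61} ∉ τ ✗.
  V = {[59=62], [60], [61]}: π^{-1}(V) = {59, 60, 61, 62} ∈ τ ✓.
Open sets in the quotient: τ_Q = {{}, {[59=62], [60]}, {[59=62], [60], [61]}} (3 elements).


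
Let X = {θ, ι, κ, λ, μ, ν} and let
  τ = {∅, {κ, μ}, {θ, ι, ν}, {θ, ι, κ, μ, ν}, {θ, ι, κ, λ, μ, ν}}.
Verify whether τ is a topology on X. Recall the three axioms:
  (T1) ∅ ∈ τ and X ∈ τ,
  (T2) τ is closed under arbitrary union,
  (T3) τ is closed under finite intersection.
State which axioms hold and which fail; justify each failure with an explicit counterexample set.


τ IS a topology on X.

Axiom (T1): ∅ ∈ τ? Yes; X ∈ τ? Yes.
Axiom (T2/T3): check pairwise unions and intersections of members of τ.
All pairwise intersections and unions checked — each lies in τ. Therefore τ satisfies (T1), (T2), (T3): it IS a topology on X.


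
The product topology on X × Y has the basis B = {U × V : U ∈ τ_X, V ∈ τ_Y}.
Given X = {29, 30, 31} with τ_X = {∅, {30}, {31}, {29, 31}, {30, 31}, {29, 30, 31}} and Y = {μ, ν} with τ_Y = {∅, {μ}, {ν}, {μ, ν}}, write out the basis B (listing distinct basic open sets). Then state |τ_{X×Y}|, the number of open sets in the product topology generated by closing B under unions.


Basis B = {∅ × ∅, {30} × {μ}, {30} × {ν}, {31} × {μ}, {31} × {ν}, {29, 31} × {μ}, {29, 31} × {ν}, {30} × {μ, ν}, {30, 31} × {μ}, {30, 31} × {ν}, {31} × {μ, ν}, {29, 30, 31} × {μ}, {29, 30, 31} × {ν}, {29, 31} × {μ, ν}, {30, 31} × {μ, ν}, {29, 30, 31} × {μ, ν}}; |τ_{X×Y}| = 36.

Enumerate products U × V with U ∈ τ_X, V ∈ τ_Y (deduplicated):
  ∅ × ∅ = {} (∅)
  {30} × {μ} = {(30,μ)}
  {30} × {ν} = {(30,ν)}
  {31} × {μ} = {(31,μ)}
  {31} × {ν} = {(31,ν)}
  {29, 31} × {μ} = {(29,μ), (31,μ)}
  {29, 31} × {ν} = {(29,ν), (31,ν)}
  {30} × {μ, ν} = {(30,μ), (30,ν)}
  {30, 31} × {μ} = {(30,μ), (31,μ)}
  {30, 31} × {ν} = {(30,ν), (31,ν)}
  {31} × {μ, ν} = {(31,μ), (31,ν)}
  {29, 30, 31} × {μ} = {(29,μ), (30,μ), (31,μ)}
  {29, 30, 31} × {ν} = {(29,ν), (30,ν), (31,ν)}
  {29, 31} × {μ, ν} = {(29,μ), (29,ν), (31,μ), (31,ν)}
  {30, 31} × {μ, ν} = {(30,μ), (30,ν), (31,μ), (31,ν)}
  {29, 30, 31} × {μ, ν} = {(29,μ), (29,ν), (30,μ), (30,ν), (31,μ), (31,ν)}
These 16 distinct sets form the basis B.
Close under arbitrary unions to get τ_{X×Y}; counting gives |τ_{X×Y}| = 36.


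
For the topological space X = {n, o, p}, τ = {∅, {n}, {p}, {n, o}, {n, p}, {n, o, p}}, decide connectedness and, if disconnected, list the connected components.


(X, τ) is disconnected; components = [{p}, {n, o}].

Find clopen sets (U ∈ τ with X ∖ U ∈ τ):
  U = ∅, X ∖ U = {n, o, p} — both open, so U is clopen.
  U = {p}, X ∖ U = {n, o} — both open, so U is clopen.
  U = {n, o}, X ∖ U = {p} — both open, so U is clopen.
  U = {n, o, p}, X ∖ U = ∅ — both open, so U is clopen.
Nontrivial clopen(s) exist: e.g. {p}. So (X, τ) is disconnected.
Compute connected components by grouping points that agree on all clopens:
  component: {p}
  component: {n, o}


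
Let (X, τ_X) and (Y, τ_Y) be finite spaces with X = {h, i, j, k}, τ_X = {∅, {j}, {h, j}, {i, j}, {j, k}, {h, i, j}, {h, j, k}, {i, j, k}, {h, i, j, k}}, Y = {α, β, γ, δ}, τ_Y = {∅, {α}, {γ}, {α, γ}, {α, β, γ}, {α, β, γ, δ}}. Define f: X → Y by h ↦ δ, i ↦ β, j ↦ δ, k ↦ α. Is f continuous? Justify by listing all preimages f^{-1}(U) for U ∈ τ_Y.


f is NOT continuous.

Compute f^{-1}(U) for each U ∈ τ_Y:
  U = ∅: f^{-1}(U) = ∅ ∈ τ_X ✓.
  U = {α}: f^{-1}(U) = {k} ∉ τ_X ✗.
  U = {γ}: f^{-1}(U) = ∅ ∈ τ_X ✓.
  U = {α, γ}: f^{-1}(U) = {k} ∉ τ_X ✗.
  U = {α, β, γ}: f^{-1}(U) = {i, k} ∉ τ_X ✗.
  U = {α, β, γ, δ}: f^{-1}(U) = {h, i, j, k} ∈ τ_X ✓.
Found U = {α} with f^{-1}(U) = {k} not in τ_X. Therefore f is NOT continuous.


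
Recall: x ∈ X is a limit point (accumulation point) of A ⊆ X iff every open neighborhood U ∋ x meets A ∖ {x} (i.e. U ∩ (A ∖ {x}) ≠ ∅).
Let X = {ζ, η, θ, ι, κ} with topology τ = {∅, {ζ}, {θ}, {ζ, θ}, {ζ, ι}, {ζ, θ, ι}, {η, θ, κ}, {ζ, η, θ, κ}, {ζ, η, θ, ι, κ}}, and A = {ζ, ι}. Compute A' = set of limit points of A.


A' = {ι}

For each x ∈ X, list the open sets U ∈ τ with x ∈ U, then check whether U ∩ (A ∖ {x}) ≠ ∅ for every such U.
  x = ζ: open {ζ} ∋ x has {ζ} ∩ (A ∖ {ζ}) = ∅, so x is NOT a limit point.
  x = η: open {η, θ, κ} ∋ x has {η, θ, κ} ∩ (A ∖ {η}) = ∅, so x is NOT a limit point.
  x = θ: open {θ} ∋ x has {θ} ∩ (A ∖ {θ}) = ∅, so x is NOT a limit point.
  x = ι: opens ∋ x are {ζ, ι}, {ζ, θ, ι}, {ζ, η, θ, ι, κ}; each meets A ∖ {ι}, so x IS a limit point.
  x = κ: open {η, θ, κ} ∋ x has {η, θ, κ} ∩ (A ∖ {κ}) = ∅, so x is NOT a limit point.
Collecting: A' = {ι}.


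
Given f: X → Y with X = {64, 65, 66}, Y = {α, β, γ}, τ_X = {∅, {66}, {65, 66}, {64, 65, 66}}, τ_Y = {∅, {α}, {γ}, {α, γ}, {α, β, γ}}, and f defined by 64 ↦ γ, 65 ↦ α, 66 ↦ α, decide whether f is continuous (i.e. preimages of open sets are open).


f is NOT continuous.

Compute f^{-1}(U) for each U ∈ τ_Y:
  U = ∅: f^{-1}(U) = ∅ ∈ τ_X ✓.
  U = {α}: f^{-1}(U) = {65, 66} ∈ τ_X ✓.
  U = {γ}: f^{-1}(U) = {64} ∉ τ_X ✗.
  U = {α, γ}: f^{-1}(U) = {64, 65, 66} ∈ τ_X ✓.
  U = {α, β, γ}: f^{-1}(U) = {64, 65, 66} ∈ τ_X ✓.
Found U = {γ} with f^{-1}(U) = {64} not in τ_X. Therefore f is NOT continuous.


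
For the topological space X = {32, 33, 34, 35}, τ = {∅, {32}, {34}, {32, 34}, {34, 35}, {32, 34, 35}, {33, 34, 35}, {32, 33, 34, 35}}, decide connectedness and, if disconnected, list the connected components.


(X, τ) is disconnected; components = [{32}, {33, 34, 35}].

Find clopen sets (U ∈ τ with X ∖ U ∈ τ):
  U = ∅, X ∖ U = {32, 33, 34, 35} — both open, so U is clopen.
  U = {32}, X ∖ U = {33, 34, 35} — both open, so U is clopen.
  U = {33, 34, 35}, X ∖ U = {32} — both open, so U is clopen.
  U = {32, 33, 34, 35}, X ∖ U = ∅ — both open, so U is clopen.
Nontrivial clopen(s) exist: e.g. {33, 34, 35}. So (X, τ) is disconnected.
Compute connected components by grouping points that agree on all clopens:
  component: {32}
  component: {33, 34, 35}


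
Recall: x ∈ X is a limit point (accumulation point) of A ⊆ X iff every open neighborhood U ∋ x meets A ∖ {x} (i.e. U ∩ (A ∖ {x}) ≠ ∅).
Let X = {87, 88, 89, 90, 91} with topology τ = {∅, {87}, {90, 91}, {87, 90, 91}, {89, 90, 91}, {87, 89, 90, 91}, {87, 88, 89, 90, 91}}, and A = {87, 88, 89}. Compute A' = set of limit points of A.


A' = {88}

For each x ∈ X, list the open sets U ∈ τ with x ∈ U, then check whether U ∩ (A ∖ {x}) ≠ ∅ for every such U.
  x = 87: open {87} ∋ x has {87} ∩ (A ∖ {87}) = ∅, so x is NOT a limit point.
  x = 88: opens ∋ x are {87, 88, 89, 90, 91}; each meets A ∖ {88}, so x IS a limit point.
  x = 89: open {89, 90, 91} ∋ x has {89, 90, 91} ∩ (A ∖ {89}) = ∅, so x is NOT a limit point.
  x = 90: open {90, 91} ∋ x has {90, 91} ∩ (A ∖ {90}) = ∅, so x is NOT a limit point.
  x = 91: open {90, 91} ∋ x has {90, 91} ∩ (A ∖ {91}) = ∅, so x is NOT a limit point.
Collecting: A' = {88}.


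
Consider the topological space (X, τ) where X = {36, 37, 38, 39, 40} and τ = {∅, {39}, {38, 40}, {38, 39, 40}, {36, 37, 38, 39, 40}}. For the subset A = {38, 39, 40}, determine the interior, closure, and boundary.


int(A) = {38, 39, 40}, cl(A) = {36, 37, 38, 39, 40}, ∂A = {36, 37}.

Closed sets in (X, τ) are complements of opens:
  closed(X, τ) = {∅, {36, 37}, {36, 37, 39}, {36, 37, 38, 40}, {36, 37, 38, 39, 40}}.
int(A) = ⋃ {U ∈ τ : U ⊆ A}. Opens contained in A: ∅, {39}, {38, 40}, {38, 39, 40}.
Taking the union of these: int(A) = {38, 39, 40}.
cl(A) = ⋂ {C closed : A ⊆ C}. Closed sets containing A: {36, 37, 38, 39, 40}.
Intersecting these: cl(A) = {36, 37, 38, 39, 40}.
∂A = cl(A) ∖ int(A) = {36, 37, 38, 39, 40} ∖ {38, 39, 40} = {36, 37}.


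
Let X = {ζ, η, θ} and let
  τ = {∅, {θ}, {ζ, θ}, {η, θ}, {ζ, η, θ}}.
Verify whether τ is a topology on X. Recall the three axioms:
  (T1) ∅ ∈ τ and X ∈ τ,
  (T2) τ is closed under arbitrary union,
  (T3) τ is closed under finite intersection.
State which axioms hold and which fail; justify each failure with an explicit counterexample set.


τ IS a topology on X.

Axiom (T1): ∅ ∈ τ? Yes; X ∈ τ? Yes.
Axiom (T2/T3): check pairwise unions and intersections of members of τ.
All pairwise intersections and unions checked — each lies in τ. Therefore τ satisfies (T1), (T2), (T3): it IS a topology on X.


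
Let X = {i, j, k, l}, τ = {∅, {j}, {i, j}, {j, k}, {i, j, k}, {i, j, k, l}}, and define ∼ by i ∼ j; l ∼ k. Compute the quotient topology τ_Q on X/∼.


X/∼ = {[i=j], [k=l]}; |τ_Q| = 3.

Equivalence classes: [i=j], [k=l].
Quotient map π: X → X/∼ sends i ↦ [i=j], j ↦ [i=j], k ↦ [k=l], l ↦ [k=l].
For each subset V ⊆ X/∼, compute π^{-1}(V) ⊆ X and check whether π^{-1}(V) ∈ τ. V is open in τ_Q iff π^{-1}(V) ∈ τ.
  V = {}: π^{-1}(V) = ∅ ∈ τ ✓.
  V = {[i=j]}: π^{-1}(V) = {i, j} ∈ τ ✓.
  V = {[k=l]}: π^{-1}(V) = {k, l} ∉ τ ✗.
  V = {[i=j], [k=l]}: π^{-1}(V) = {i, j, k, l} ∈ τ ✓.
Open sets in the quotient: τ_Q = {{}, {[i=j]}, {[i=j], [k=l]}} (3 elements).


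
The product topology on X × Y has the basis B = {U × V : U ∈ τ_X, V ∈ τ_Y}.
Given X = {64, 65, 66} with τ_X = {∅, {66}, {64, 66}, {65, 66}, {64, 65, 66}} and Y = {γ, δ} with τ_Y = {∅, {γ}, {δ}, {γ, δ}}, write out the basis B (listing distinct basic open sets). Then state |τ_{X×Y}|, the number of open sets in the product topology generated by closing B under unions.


Basis B = {∅ × ∅, {66} × {γ}, {66} × {δ}, {64, 66} × {γ}, {64, 66} × {δ}, {65, 66} × {γ}, {65, 66} × {δ}, {66} × {γ, δ}, {64, 65, 66} × {γ}, {64, 65, 66} × {δ}, {64, 66} × {γ, δ}, {65, 66} × {γ, δ}, {64, 65, 66} × {γ, δ}}; |τ_{X×Y}| = 25.

Enumerate products U × V with U ∈ τ_X, V ∈ τ_Y (deduplicated):
  ∅ × ∅ = {} (∅)
  {66} × {γ} = {(66,γ)}
  {66} × {δ} = {(66,δ)}
  {64, 66} × {γ} = {(64,γ), (66,γ)}
  {64, 66} × {δ} = {(64,δ), (66,δ)}
  {65, 66} × {γ} = {(65,γ), (66,γ)}
  {65, 66} × {δ} = {(65,δ), (66,δ)}
  {66} × {γ, δ} = {(66,γ), (66,δ)}
  {64, 65, 66} × {γ} = {(64,γ), (65,γ), (66,γ)}
  {64, 65, 66} × {δ} = {(64,δ), (65,δ), (66,δ)}
  {64, 66} × {γ, δ} = {(64,γ), (64,δ), (66,γ), (66,δ)}
  {65, 66} × {γ, δ} = {(65,γ), (65,δ), (66,γ), (66,δ)}
  {64, 65, 66} × {γ, δ} = {(64,γ), (64,δ), (65,γ), (65,δ), (66,γ), (66,δ)}
These 13 distinct sets form the basis B.
Close under arbitrary unions to get τ_{X×Y}; counting gives |τ_{X×Y}| = 25.


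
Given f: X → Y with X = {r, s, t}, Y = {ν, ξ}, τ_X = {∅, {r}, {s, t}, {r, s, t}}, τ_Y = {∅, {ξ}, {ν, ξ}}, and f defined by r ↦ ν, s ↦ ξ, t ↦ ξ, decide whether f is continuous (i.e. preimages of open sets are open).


f IS continuous.

Compute f^{-1}(U) for each U ∈ τ_Y:
  U = ∅: f^{-1}(U) = ∅ ∈ τ_X ✓.
  U = {ξ}: f^{-1}(U) = {s, t} ∈ τ_X ✓.
  U = {ν, ξ}: f^{-1}(U) = {r, s, t} ∈ τ_X ✓.
Every preimage lies in τ_X, so f IS continuous.


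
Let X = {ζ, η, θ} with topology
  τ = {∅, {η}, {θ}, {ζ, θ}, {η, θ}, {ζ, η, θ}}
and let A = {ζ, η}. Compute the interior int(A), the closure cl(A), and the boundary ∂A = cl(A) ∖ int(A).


int(A) = {η}, cl(A) = {ζ, η}, ∂A = {ζ}.

Closed sets in (X, τ) are complements of opens:
  closed(X, τ) = {∅, {ζ}, {η}, {ζ, η}, {ζ, θ}, {ζ, η, θ}}.
int(A) = ⋃ {U ∈ τ : U ⊆ A}. Opens contained in A: ∅, {η}.
Taking the union of these: int(A) = {η}.
cl(A) = ⋂ {C closed : A ⊆ C}. Closed sets containing A: {ζ, η}, {ζ, η, θ}.
Intersecting these: cl(A) = {ζ, η}.
∂A = cl(A) ∖ int(A) = {ζ, η} ∖ {η} = {ζ}.


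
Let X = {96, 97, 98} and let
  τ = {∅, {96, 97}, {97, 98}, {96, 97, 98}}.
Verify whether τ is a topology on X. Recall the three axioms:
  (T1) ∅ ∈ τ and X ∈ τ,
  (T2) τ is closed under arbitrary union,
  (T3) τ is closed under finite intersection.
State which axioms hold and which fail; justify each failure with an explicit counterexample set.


τ is NOT a topology on X.

Axiom (T1): ∅ ∈ τ? Yes; X ∈ τ? Yes.
Axiom (T2/T3): check pairwise unions and intersections of members of τ.
Counterexample for (T3): {96, 97} ∩ {97, 98} = {97} ∉ τ. Therefore τ is NOT a topology.


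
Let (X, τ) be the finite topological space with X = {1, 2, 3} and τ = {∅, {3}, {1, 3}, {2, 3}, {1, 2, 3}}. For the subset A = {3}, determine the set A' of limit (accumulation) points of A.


A' = {1, 2}

For each x ∈ X, list the open sets U ∈ τ with x ∈ U, then check whether U ∩ (A ∖ {x}) ≠ ∅ for every such U.
  x = 1: opens ∋ x are {1, 3}, {1, 2, 3}; each meets A ∖ {1}, so x IS a limit point.
  x = 2: opens ∋ x are {2, 3}, {1, 2, 3}; each meets A ∖ {2}, so x IS a limit point.
  x = 3: open {3} ∋ x has {3} ∩ (A ∖ {3}) = ∅, so x is NOT a limit point.
Collecting: A' = {1, 2}.


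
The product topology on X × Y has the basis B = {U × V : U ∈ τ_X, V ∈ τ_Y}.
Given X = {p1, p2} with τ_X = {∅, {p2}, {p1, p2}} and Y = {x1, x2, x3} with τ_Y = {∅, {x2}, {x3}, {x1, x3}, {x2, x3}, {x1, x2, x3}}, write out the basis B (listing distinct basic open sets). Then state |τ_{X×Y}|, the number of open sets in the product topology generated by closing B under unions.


Basis B = {∅ × ∅, {p2} × {x2}, {p2} × {x3}, {p1, p2} × {x2}, {p1, p2} × {x3}, {p2} × {x1, x3}, {p2} × {x2, x3}, {p2} × {x1, x2, x3}, {p1, p2} × {x1, x3}, {p1, p2} × {x2, x3}, {p1, p2} × {x1, x2, x3}}; |τ_{X×Y}| = 18.

Enumerate products U × V with U ∈ τ_X, V ∈ τ_Y (deduplicated):
  ∅ × ∅ = {} (∅)
  {p2} × {x2} = {(p2,x2)}
  {p2} × {x3} = {(p2,x3)}
  {p1, p2} × {x2} = {(p1,x2), (p2,x2)}
  {p1, p2} × {x3} = {(p1,x3), (p2,x3)}
  {p2} × {x1, x3} = {(p2,x1), (p2,x3)}
  {p2} × {x2, x3} = {(p2,x2), (p2,x3)}
  {p2} × {x1, x2, x3} = {(p2,x1), (p2,x2), (p2,x3)}
  {p1, p2} × {x1, x3} = {(p1,x1), (p1,x3), (p2,x1), (p2,x3)}
  {p1, p2} × {x2, x3} = {(p1,x2), (p1,x3), (p2,x2), (p2,x3)}
  {p1, p2} × {x1, x2, x3} = {(p1,x1), (p1,x2), (p1,x3), (p2,x1), (p2,x2), (p2,x3)}
These 11 distinct sets form the basis B.
Close under arbitrary unions to get τ_{X×Y}; counting gives |τ_{X×Y}| = 18.


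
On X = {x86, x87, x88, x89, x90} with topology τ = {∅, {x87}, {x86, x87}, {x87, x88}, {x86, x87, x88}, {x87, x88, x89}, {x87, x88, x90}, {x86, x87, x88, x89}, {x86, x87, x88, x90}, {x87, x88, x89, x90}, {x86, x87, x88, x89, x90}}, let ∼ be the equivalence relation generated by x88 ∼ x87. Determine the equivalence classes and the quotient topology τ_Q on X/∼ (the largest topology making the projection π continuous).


X/∼ = {[x86], [x87=x88], [x89], [x90]}; |τ_Q| = 9.

Equivalence classes: [x86], [x87=x88], [x89], [x90].
Quotient map π: X → X/∼ sends x86 ↦ [x86], x87 ↦ [x87=x88], x88 ↦ [x87=x88], x89 ↦ [x89], x90 ↦ [x90].
For each subset V ⊆ X/∼, compute π^{-1}(V) ⊆ X and check whether π^{-1}(V) ∈ τ. V is open in τ_Q iff π^{-1}(V) ∈ τ.
  V = {}: π^{-1}(V) = ∅ ∈ τ ✓.
  V = {[x86]}: π^{-1}(V) = {x86} ∉ τ ✗.
  V = {[x87=x88]}: π^{-1}(V) = {x87, x88} ∈ τ ✓.
  V = {[x86], [x87=x88]}: π^{-1}(V) = {x86, x87, x88} ∈ τ ✓.
  V = {[x89]}: π^{-1}(V) = {x89} ∉ τ ✗.
  V = {[x86], [x89]}: π^{-1}(V) = {x86, x89} ∉ τ ✗.
  V = {[x87=x88], [x89]}: π^{-1}(V) = {x87, x88, x89} ∈ τ ✓.
  V = {[x86], [x87=x88], [x89]}: π^{-1}(V) = {x86, x87, x88, x89} ∈ τ ✓.
  V = {[x90]}: π^{-1}(V) = {x90} ∉ τ ✗.
  V = {[x86], [x90]}: π^{-1}(V) = {x86, x90} ∉ τ ✗.
  V = {[x87=x88], [x90]}: π^{-1}(V) = {x87, x88, x90} ∈ τ ✓.
  V = {[x86], [x87=x88], [x90]}: π^{-1}(V) = {x86, x87, x88, x90} ∈ τ ✓.
  V = {[x89], [x90]}: π^{-1}(V) = {x89, x90} ∉ τ ✗.
  V = {[x86], [x89], [x90]}: π^{-1}(V) = {x86, x89, x90} ∉ τ ✗.
  V = {[x87=x88], [x89], [x90]}: π^{-1}(V) = {x87, x88, x89, x90} ∈ τ ✓.
  V = {[x86], [x87=x88], [x89], [x90]}: π^{-1}(V) = {x86, x87, x88, x89, x90} ∈ τ ✓.
Open sets in the quotient: τ_Q = {{}, {[x87=x88]}, {[x86], [x87=x88]}, {[x87=x88], [x89]}, {[x86], [x87=x88], [x89]}, {[x87=x88], [x90]}, {[x86], [x87=x88], [x90]}, {[x87=x88], [x89], [x90]}, {[x86], [x87=x88], [x89], [x90]}} (9 elements).


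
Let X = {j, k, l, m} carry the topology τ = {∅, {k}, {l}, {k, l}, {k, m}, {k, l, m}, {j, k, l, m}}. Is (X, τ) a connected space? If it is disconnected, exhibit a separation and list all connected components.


(X, τ) is connected.

Find clopen sets (U ∈ τ with X ∖ U ∈ τ):
  U = ∅, X ∖ U = {j, k, l, m} — both open, so U is clopen.
  U = {j, k, l, m}, X ∖ U = ∅ — both open, so U is clopen.
Only trivial clopens (∅ and X) exist, so (X, τ) is connected.
Compute connected components by grouping points that agree on all clopens:
  component: {j, k, l, m}


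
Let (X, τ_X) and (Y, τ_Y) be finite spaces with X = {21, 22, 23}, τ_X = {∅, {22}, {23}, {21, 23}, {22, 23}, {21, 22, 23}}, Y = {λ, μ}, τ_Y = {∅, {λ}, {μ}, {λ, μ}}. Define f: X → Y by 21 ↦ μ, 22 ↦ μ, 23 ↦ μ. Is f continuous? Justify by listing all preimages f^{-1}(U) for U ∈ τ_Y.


f IS continuous.

Compute f^{-1}(U) for each U ∈ τ_Y:
  U = ∅: f^{-1}(U) = ∅ ∈ τ_X ✓.
  U = {λ}: f^{-1}(U) = ∅ ∈ τ_X ✓.
  U = {μ}: f^{-1}(U) = {21, 22, 23} ∈ τ_X ✓.
  U = {λ, μ}: f^{-1}(U) = {21, 22, 23} ∈ τ_X ✓.
Every preimage lies in τ_X, so f IS continuous.


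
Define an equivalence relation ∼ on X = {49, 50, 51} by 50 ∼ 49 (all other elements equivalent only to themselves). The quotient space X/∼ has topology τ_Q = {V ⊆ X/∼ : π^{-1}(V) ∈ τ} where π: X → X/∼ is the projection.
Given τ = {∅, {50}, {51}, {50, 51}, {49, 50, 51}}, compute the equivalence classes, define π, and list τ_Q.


X/∼ = {[49=50], [51]}; |τ_Q| = 3.

Equivalence classes: [49=50], [51].
Quotient map π: X → X/∼ sends 49 ↦ [49=50], 50 ↦ [49=50], 51 ↦ [51].
For each subset V ⊆ X/∼, compute π^{-1}(V) ⊆ X and check whether π^{-1}(V) ∈ τ. V is open in τ_Q iff π^{-1}(V) ∈ τ.
  V = {}: π^{-1}(V) = ∅ ∈ τ ✓.
  V = {[49=50]}: π^{-1}(V) = {49, 50} ∉ τ ✗.
  V = {[51]}: π^{-1}(V) = {51} ∈ τ ✓.
  V = {[49=50], [51]}: π^{-1}(V) = {49, 50, 51} ∈ τ ✓.
Open sets in the quotient: τ_Q = {{}, {[51]}, {[49=50], [51]}} (3 elements).


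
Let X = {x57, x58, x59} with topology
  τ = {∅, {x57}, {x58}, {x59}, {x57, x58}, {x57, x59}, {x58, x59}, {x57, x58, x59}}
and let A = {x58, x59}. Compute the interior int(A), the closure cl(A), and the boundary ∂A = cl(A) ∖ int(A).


int(A) = {x58, x59}, cl(A) = {x58, x59}, ∂A = ∅.

Closed sets in (X, τ) are complements of opens:
  closed(X, τ) = {∅, {x57}, {x58}, {x59}, {x57, x58}, {x57, x59}, {x58, x59}, {x57, x58, x59}}.
int(A) = ⋃ {U ∈ τ : U ⊆ A}. Opens contained in A: ∅, {x58}, {x59}, {x58, x59}.
Taking the union of these: int(A) = {x58, x59}.
cl(A) = ⋂ {C closed : A ⊆ C}. Closed sets containing A: {x58, x59}, {x57, x58, x59}.
Intersecting these: cl(A) = {x58, x59}.
∂A = cl(A) ∖ int(A) = {x58, x59} ∖ {x58, x59} = ∅.
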